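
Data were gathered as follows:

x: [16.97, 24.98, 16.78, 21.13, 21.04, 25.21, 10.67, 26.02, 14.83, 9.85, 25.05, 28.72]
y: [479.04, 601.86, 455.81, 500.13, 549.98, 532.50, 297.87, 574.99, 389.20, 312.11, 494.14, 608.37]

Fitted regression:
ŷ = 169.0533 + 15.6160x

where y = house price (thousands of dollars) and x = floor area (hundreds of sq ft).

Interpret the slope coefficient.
On average, house price is about 15.6160 thousand dollars higher for every extra hundred sq ft of floor area.

β₁ = 15.6160 is the change in predicted house price (thousand dollars) per additional hundred sq ft of floor area.

Interpretation:
- Floor area up by 1 hundred sq ft → predicted house price increases by 15.6160 thousand dollars
- The effect is assumed constant over the observed range of x (linearity)
- The slope describes association in these data, not necessarily a causal effect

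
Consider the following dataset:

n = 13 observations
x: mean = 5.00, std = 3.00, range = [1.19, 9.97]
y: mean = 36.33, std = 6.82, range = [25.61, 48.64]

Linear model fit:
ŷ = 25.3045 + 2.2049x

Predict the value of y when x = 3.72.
ŷ = 33.5067

x = 3.72 lies inside the observed range [1.19, 9.97], so the fitted equation applies directly:

ŷ = 25.3045 + 2.2049 × 3.72
ŷ = 25.3045 + 8.2022
ŷ = 33.5067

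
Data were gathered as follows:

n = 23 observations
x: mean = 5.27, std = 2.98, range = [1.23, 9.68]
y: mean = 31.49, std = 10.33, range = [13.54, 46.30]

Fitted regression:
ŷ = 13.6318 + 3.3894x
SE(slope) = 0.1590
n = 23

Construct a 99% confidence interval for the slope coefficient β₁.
The 99% CI for β₁ is (2.9392, 3.8396)

Confidence interval for the slope:

The 99% CI for β₁ is: β̂₁ ± t*(α/2, n-2) × SE(β̂₁)

Step 1: Find critical t-value
- Confidence level = 0.99
- Degrees of freedom = n - 2 = 23 - 2 = 21
- t*(α/2, 21) = 2.8314

Step 2: Calculate margin of error
Margin = 2.8314 × 0.1590 = 0.4502

Step 3: Construct interval
CI = 3.3894 ± 0.4502
CI = (2.9392, 3.8396)

Interpretation: intervals built this way capture the true β₁ in 99% of repeated samples; here the plausible range for the per-unit effect of x on y is 2.9392 to 3.8396.
Both endpoints are positive, so the data support a genuinely positive slope at this confidence level.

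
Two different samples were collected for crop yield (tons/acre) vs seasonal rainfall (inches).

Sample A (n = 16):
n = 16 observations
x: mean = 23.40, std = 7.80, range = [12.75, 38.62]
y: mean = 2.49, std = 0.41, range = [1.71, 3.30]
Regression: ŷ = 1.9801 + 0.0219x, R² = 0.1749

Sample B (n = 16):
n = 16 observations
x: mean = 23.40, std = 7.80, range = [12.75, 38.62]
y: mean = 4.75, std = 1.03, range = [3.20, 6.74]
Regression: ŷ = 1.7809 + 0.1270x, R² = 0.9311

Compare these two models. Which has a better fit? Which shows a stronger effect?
Model B has the better fit (R² = 0.9311 vs 0.1749). Model B shows the stronger effect (|β₁| = 0.1270 vs 0.0219).

Model Comparison:

Which explains more variance? (R²)
- Model A: R² = 0.1749 → 17.49% of variance in crop yield explained
- Model B: R² = 0.9311 → 93.11% of variance in crop yield explained
- 0.9311 > 0.1749 → Model B has the better fit

Strength of effect — compare |β₁|:
- Model A: β₁ = 0.0219 → predicted crop yield rises 0.0219 tons/acre per additional inch of rainfall
- Model B: β₁ = 0.1270 → predicted crop yield rises 0.1270 tons/acre per additional inch of rainfall
- |0.0219| < |0.1270| → Model B shows the stronger marginal effect

Note: A better fit (higher R²) doesn't necessarily mean a more important relationship.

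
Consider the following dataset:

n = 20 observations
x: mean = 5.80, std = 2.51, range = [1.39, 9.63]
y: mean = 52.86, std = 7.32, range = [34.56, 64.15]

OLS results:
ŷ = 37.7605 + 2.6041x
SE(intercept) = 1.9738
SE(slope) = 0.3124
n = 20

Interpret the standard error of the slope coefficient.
SE(β̂₁) = 0.3124 is the estimated standard deviation of the slope estimate across repeated samples; relative to β̂₁ = 2.6041 that is 12.0%, a precise estimate.

SE(β̂₁) = s / √Sxx, where s is the residual standard deviation and Sxx = Σ(x − x̄)². It is the yardstick for how far β̂₁ = 2.6041 could plausibly be from the true slope.

Relative precision:
- SE / |β̂₁| = 0.3124 / 2.6041 = 12.0%
- Rule of thumb (under 20%: precise; 20% to under 50%: moderately precise; 50% or more: imprecise) → precise

Link to interval estimation: a confidence interval for β₁ is β̂₁ ± t* × 0.3124, so SE sets the half-width per unit of t*.

What drives SE(β̂₁): larger n (here n = 20) → smaller SE; more residual scatter → larger SE.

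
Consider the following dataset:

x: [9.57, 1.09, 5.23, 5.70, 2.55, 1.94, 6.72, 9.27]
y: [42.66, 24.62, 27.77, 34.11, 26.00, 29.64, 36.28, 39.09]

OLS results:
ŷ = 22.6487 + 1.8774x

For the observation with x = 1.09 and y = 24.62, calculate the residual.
Residual = -0.0751

The residual is the difference between the actual value and the predicted value:

Residual = y - ŷ

Step 1: Calculate predicted value
ŷ = 22.6487 + 1.8774 × 1.09
ŷ = 24.6951

Step 2: Calculate residual
Residual = 24.62 - 24.6951
Residual = -0.0751

The residual is negative, so the observed y = 24.62 sits below the regression line (the line overestimates it by 0.0751).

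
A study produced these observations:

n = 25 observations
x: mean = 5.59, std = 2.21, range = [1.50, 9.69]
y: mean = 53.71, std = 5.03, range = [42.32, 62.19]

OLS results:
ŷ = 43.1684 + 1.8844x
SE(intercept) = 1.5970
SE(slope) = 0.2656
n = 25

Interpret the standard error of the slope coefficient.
SE(β̂₁) = 0.2656 is the estimated standard deviation of the slope estimate across repeated samples; relative to β̂₁ = 1.8844 that is 14.1%, a precise estimate.

What SE measures:
- The standard error quantifies the sampling variability of the coefficient estimate
- It is the estimated standard deviation of β̂₁ across hypothetical repeated samples of the same size
- Smaller SE → more precise estimate

Relative precision:
- SE / |β̂₁| = 0.2656 / 1.8844 = 14.1%
- Rule of thumb (under 20%: precise; 20% to under 50%: moderately precise; 50% or more: imprecise) → precise

Link to the t-test: t = β̂₁ / SE(β̂₁) = 1.8844 / 0.2656 = 7.0949, the statistic for H₀: β₁ = 0.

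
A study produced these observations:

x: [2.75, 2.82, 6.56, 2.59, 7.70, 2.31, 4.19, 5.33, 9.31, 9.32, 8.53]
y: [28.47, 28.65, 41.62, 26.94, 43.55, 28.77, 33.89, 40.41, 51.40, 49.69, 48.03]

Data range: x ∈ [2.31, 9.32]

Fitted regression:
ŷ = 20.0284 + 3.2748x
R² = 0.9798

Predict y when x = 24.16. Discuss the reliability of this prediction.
ŷ = 99.1476 (extrapolation — x = 24.16 lies outside [2.31, 9.32], so reliability is low).

Prediction calculation:
ŷ = 20.0284 + 3.2748 × 24.16
ŷ = 99.1476

Reliability:
- Data range: x ∈ [2.31, 9.32]
- Prediction point: x = 24.16 is 14.84 units above the observed range → this is EXTRAPOLATION, not interpolation

Why that matters here:
- The standard error of prediction grows with (x − x̄)², and x = 24.16 is far from x̄ = 5.58
- Real relationships often flatten, saturate, or turn nonlinear at extremes

A defensible statement: 'if the linear trend continued to x = 24.16, y would be about 99.1476' — the premise is untested.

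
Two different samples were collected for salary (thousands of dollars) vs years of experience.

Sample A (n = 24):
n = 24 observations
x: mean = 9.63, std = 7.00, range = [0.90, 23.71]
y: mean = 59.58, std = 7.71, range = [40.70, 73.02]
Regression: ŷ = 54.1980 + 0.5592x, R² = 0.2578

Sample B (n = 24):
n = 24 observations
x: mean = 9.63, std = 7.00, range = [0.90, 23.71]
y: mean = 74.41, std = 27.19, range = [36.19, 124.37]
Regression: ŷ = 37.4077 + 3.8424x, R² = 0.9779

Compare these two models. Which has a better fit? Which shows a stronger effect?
Model B has the better fit (R² = 0.9779 vs 0.2578). Model B shows the stronger effect (|β₁| = 3.8424 vs 0.5592).

Model Comparison:

Which explains more variance? (R²)
- Model A: R² = 0.2578 → 25.78% of variance in salary explained
- Model B: R² = 0.9779 → 97.79% of variance in salary explained
- 0.9779 > 0.2578 → Model B has the better fit

Which has the larger per-year effect? (|β₁|)
- Model A: β₁ = 0.5592 → predicted salary rises 0.5592 thousand dollars per additional year of experience
- Model B: β₁ = 3.8424 → predicted salary rises 3.8424 thousand dollars per additional year of experience
- |0.5592| < |3.8424| → Model B shows the stronger marginal effect

Notes:
- The two samples could reflect different populations, time periods, or measurement quality.
- A steeper slope doesn't make a better model if the scatter around the line is large.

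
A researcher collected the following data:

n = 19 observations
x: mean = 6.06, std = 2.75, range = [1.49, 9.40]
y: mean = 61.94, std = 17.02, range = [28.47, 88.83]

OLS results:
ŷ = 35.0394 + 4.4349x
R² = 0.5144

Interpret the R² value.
About 51.44% of the variability in y is accounted for by the regression on x (R² = 0.5144) — a moderate linear fit.

R² (coefficient of determination) measures the proportion of variance in y explained by the regression model.

Here R² = 0.5144:
- Explained: 51.44% of the variation in y
- Unexplained (residual): 100% − 51.44% = 48.56%
- Rule of thumb (below 0.3 weak; 0.3 to below 0.7 moderate; 0.7 and above strong) → moderate

Calculation: R² = 1 − (SS_res / SS_tot), where SS_res is the sum of squared residuals and SS_tot the total sum of squares.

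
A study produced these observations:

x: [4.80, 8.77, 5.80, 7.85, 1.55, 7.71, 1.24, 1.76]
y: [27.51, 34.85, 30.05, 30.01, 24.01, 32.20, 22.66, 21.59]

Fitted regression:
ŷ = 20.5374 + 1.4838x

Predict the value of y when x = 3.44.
ŷ = 25.6417

Plug x = 3.44 into the fitted line:

ŷ = 20.5374 + 1.4838 × 3.44
ŷ = 20.5374 + 5.1043
ŷ = 25.6417

This is the fitted mean response at that x — an individual observation would come with a wider prediction interval.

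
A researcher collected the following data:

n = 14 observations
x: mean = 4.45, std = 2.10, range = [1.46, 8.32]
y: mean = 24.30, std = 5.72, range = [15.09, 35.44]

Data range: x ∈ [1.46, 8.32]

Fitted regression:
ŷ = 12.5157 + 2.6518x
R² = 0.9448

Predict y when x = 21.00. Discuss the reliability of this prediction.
ŷ = 68.2035 (extrapolation — x = 21.00 lies outside [1.46, 8.32], so reliability is low).

Prediction calculation:
ŷ = 12.5157 + 2.6518 × 21.00
ŷ = 68.2035

Reliability:
- Data range: x ∈ [1.46, 8.32]
- Prediction point: x = 21.00 is 12.68 units above the observed range → this is EXTRAPOLATION, not interpolation

Why that matters here:
- Real relationships often flatten, saturate, or turn nonlinear at extremes
- The standard error of prediction grows with (x − x̄)², and x = 21.00 is far from x̄ = 4.45
- R² describes fit only over the sampled x values; it says nothing about behaviour beyond them

Report the number if required, but flag clearly that it is an extrapolation.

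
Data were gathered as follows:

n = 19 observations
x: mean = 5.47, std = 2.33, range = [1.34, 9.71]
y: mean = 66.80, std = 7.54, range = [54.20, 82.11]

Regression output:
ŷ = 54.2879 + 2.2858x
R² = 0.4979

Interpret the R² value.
About 49.79% of the variability in y is accounted for by the regression on x (R² = 0.4979) — a moderate linear fit.

R² (coefficient of determination) measures the proportion of variance in y explained by the regression model.

Here R² = 0.4979:
- Explained: 49.79% of the variation in y
- Unexplained (residual): 100% − 49.79% = 50.21%
- Rule of thumb (below 0.3 weak; 0.3 to below 0.7 moderate; 0.7 and above strong) → moderate

Note: R² says nothing about causation, and a high R² does not by itself mean the linear form is appropriate — check the residuals.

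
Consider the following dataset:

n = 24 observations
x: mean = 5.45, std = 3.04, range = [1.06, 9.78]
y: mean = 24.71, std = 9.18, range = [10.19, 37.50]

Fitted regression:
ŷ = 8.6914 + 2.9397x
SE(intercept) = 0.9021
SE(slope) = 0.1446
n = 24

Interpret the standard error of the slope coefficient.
SE(slope) = 0.1446 measures the uncertainty in the estimated slope. The coefficient is estimated precisely (SE/|β̂₁| = 4.9%).

SE(β̂₁) = 0.1446 says: if we drew many samples of n = 24 from the same population and refit each time, the fitted slopes would scatter with a standard deviation of roughly 0.1446 around the true β₁.

Relative precision:
- SE / |β̂₁| = 0.1446 / 2.9397 = 4.9%
- Rule of thumb (under 20%: precise; 20% to under 50%: moderately precise; 50% or more: imprecise) → precise

Link to interval estimation: a confidence interval for β₁ is β̂₁ ± t* × 0.1446, so SE sets the half-width per unit of t*.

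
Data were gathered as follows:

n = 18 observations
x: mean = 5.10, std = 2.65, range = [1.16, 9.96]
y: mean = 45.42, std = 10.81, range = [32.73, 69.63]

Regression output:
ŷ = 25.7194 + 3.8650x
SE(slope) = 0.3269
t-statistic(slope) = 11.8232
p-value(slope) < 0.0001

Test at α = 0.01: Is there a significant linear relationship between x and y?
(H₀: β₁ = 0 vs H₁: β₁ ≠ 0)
Reject H₀: p-value < 0.0001 < α = 0.01. The linear relationship is significant at the 1% level.

Hypothesis test for the slope coefficient:

H₀: β₁ = 0 (no linear relationship)
H₁: β₁ ≠ 0 (linear relationship exists)

Test statistic: t = β̂₁ / SE(β̂₁) = 3.8650 / 0.3269 = 11.8232

p < 0.0001: how often a slope estimate this far from 0 (in SE units) would arise by chance if β₁ were truly 0.

Decision rule: reject H₀ if p-value < α.
p-value < 0.0001 < α = 0.01 → reject H₀.

Conclusion: the linear association between x and y is significant at the 1% level.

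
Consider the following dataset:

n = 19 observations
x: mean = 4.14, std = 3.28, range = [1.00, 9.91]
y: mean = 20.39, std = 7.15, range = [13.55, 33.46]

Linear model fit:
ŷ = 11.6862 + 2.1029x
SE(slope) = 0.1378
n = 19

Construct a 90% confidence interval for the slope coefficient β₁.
The 90% CI for β₁ is (1.8632, 2.3426)

Confidence interval for the slope:

The 90% CI for β₁ is: β̂₁ ± t*(α/2, n-2) × SE(β̂₁)

Step 1: Find critical t-value
- Confidence level = 0.9
- Degrees of freedom = n - 2 = 19 - 2 = 17
- t*(α/2, 17) = 1.7396

Step 2: Calculate margin of error
Margin = 1.7396 × 0.1378 = 0.2397

Step 3: Construct interval
CI = 2.1029 ± 0.2397
CI = (1.8632, 2.3426)

Interpretation: intervals built this way capture the true β₁ in 90% of repeated samples; here the plausible range for the per-unit effect of x on y is 1.8632 to 2.3426.
Both endpoints are positive, so the data support a genuinely positive slope at this confidence level.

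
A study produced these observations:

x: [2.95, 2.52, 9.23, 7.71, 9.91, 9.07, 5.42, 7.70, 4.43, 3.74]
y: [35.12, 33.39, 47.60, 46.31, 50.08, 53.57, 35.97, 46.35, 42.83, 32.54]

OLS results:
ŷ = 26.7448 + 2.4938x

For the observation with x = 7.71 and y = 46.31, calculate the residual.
Residual = 0.3380

The residual is the difference between the actual value and the predicted value:

Residual = y - ŷ

Step 1: Calculate predicted value
ŷ = 26.7448 + 2.4938 × 7.71
ŷ = 45.9720

Step 2: Calculate residual
Residual = 46.31 - 45.9720
Residual = 0.3380

The residual is positive, so the observed y = 46.31 sits above the regression line (the line underestimates it by 0.3380).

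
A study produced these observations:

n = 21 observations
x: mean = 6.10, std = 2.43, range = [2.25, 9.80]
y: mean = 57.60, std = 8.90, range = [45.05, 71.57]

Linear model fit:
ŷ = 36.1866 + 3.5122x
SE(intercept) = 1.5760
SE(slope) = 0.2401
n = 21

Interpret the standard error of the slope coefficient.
The slope 3.5122 is pinned down to within about ±0.2401 (one SE) by these data — relative uncertainty 6.8%, i.e. precise.

SE(β̂₁) = s / √Sxx, where s is the residual standard deviation and Sxx = Σ(x − x̄)². It is the yardstick for how far β̂₁ = 3.5122 could plausibly be from the true slope.

Relative precision:
- SE / |β̂₁| = 0.2401 / 3.5122 = 6.8%
- Rule of thumb (under 20%: precise; 20% to under 50%: moderately precise; 50% or more: imprecise) → precise

Rough 95% range (±2 SE): 3.5122 ± 0.4802 → (3.0320, 3.9924).

What drives SE(β̂₁): wider spread of x values → smaller SE; more residual scatter → larger SE.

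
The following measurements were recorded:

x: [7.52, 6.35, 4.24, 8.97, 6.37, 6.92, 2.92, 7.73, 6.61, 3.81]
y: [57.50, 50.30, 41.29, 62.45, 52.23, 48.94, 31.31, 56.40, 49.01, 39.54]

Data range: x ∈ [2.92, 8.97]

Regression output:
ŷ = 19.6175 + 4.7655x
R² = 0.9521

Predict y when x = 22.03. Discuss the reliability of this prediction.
ŷ = 124.6015, but this is extrapolation (above the data range [2.92, 8.97]) and may be unreliable.

Prediction calculation:
ŷ = 19.6175 + 4.7655 × 22.03
ŷ = 124.6015

Reliability:
- Data range: x ∈ [2.92, 8.97]
- Prediction point: x = 22.03 is 13.06 units above the observed range → this is EXTRAPOLATION, not interpolation

Why that matters here:
- R² describes fit only over the sampled x values; it says nothing about behaviour beyond them
- There are no observations near this x to validate the fitted line there
- The linear relationship may not hold outside the observed range

The R² = 0.9521 only validates the fit within [2.92, 8.97]; treat ŷ = 124.6015 with caution.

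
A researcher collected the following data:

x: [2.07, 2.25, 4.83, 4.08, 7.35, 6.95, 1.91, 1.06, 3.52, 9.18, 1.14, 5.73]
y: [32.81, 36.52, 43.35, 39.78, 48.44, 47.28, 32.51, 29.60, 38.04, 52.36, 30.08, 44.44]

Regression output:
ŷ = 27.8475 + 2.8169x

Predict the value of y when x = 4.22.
ŷ = 39.7348

Plug x = 4.22 into the fitted line:

ŷ = 27.8475 + 2.8169 × 4.22
ŷ = 27.8475 + 11.8873
ŷ = 39.7348

This is the fitted mean response at that x — an individual observation would come with a wider prediction interval.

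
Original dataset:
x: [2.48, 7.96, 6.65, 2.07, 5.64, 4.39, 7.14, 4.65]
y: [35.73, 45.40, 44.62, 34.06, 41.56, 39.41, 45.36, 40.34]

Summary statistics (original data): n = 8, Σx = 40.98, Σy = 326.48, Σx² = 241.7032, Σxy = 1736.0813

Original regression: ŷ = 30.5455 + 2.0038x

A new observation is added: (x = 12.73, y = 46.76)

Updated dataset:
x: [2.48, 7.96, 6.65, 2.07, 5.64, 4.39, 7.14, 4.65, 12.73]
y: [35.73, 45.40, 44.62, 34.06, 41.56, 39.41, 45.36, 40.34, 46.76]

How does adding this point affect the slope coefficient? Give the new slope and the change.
New slope β₁ = 1.2487 versus 2.0038 before: a change of -0.7551 (-37.7%).

The new point has HIGH LEVERAGE: x = 12.73 is far from the original mean x̄ = 40.98/8 ≈ 5.12 (original range [2.07, 7.96]).

Step 1: Update the sums with the new point (n goes from 8 to 9)
Σx  = 40.98 + 12.73 = 53.71
Σy  = 326.48 + 46.76 = 373.24
Σx² = 241.7032 + 12.73² = 241.7032 + 162.0529 = 403.7561
Σxy = 1736.0813 + 12.73×46.76 = 1736.0813 + 595.2548 = 2331.3361

Step 2: Recompute the slope with b₁ = (nΣxy − ΣxΣy) / (nΣx² − (Σx)²)
Numerator   = 9×2331.3361 − 53.71×373.24 = 20982.0249 − 20046.7204 = 935.3045
Denominator = 9×403.7561 − 53.71² = 3633.8049 − 2884.7641 = 749.0408
b₁(new) = 935.3045 / 749.0408 = 1.2487

(Same formula on the original sums: (8×1736.0813 − 40.98×326.48) / (8×241.7032 − 40.98²) = 509.5000 / 254.2652 = 2.0038, matching the given fit.)

Step 3: Change in slope
Δβ₁ = 1.2487 − 2.0038 = -0.7551
Relative change = -0.7551 / 2.0038 × 100% = -37.7%
→ the slope decreases when the point is added.

A high-leverage point only changes the slope if it is off the original line; here y = 46.76 is below the original trend, so the slope decreases.
In practice: investigate whether it comes from the same population as the rest of the sample.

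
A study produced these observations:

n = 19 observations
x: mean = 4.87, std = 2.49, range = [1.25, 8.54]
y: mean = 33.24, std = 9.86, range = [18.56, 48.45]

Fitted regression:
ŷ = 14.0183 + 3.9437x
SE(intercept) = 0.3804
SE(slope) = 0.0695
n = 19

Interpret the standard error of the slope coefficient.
The slope 3.9437 is pinned down to within about ±0.0695 (one SE) by these data — relative uncertainty 1.8%, i.e. precise.

SE(β̂₁) = s / √Sxx, where s is the residual standard deviation and Sxx = Σ(x − x̄)². It is the yardstick for how far β̂₁ = 3.9437 could plausibly be from the true slope.

Relative precision:
- SE / |β̂₁| = 0.0695 / 3.9437 = 1.8%
- Rule of thumb (under 20%: precise; 20% to under 50%: moderately precise; 50% or more: imprecise) → precise

Link to interval estimation: a confidence interval for β₁ is β̂₁ ± t* × 0.0695, so SE sets the half-width per unit of t*.

What drives SE(β̂₁): more residual scatter → larger SE; wider spread of x values → smaller SE.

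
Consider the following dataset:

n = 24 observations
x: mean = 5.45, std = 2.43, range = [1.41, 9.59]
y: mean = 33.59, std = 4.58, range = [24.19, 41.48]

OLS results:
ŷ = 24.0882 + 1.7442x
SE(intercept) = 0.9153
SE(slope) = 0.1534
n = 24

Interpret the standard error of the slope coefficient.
SE(slope) = 0.1534 measures the uncertainty in the estimated slope. The coefficient is estimated precisely (SE/|β̂₁| = 8.8%).

SE(β̂₁) = s / √Sxx, where s is the residual standard deviation and Sxx = Σ(x − x̄)². It is the yardstick for how far β̂₁ = 1.7442 could plausibly be from the true slope.

Relative precision:
- SE / |β̂₁| = 0.1534 / 1.7442 = 8.8%
- Rule of thumb (under 20%: precise; 20% to under 50%: moderately precise; 50% or more: imprecise) → precise

Link to interval estimation: a confidence interval for β₁ is β̂₁ ± t* × 0.1534, so SE sets the half-width per unit of t*.

What drives SE(β̂₁): wider spread of x values → smaller SE; more residual scatter → larger SE; larger n (here n = 24) → smaller SE.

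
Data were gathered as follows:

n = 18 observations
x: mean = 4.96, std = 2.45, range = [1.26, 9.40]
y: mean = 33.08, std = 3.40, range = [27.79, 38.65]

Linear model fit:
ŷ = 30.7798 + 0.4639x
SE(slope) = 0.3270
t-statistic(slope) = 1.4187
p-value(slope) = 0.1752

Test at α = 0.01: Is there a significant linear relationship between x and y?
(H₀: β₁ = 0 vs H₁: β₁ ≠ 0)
Since p-value = 0.1752 ≥ α = 0.01, fail to reject H₀ — the slope is not significantly different from 0.

Hypothesis test for the slope coefficient:

H₀: β₁ = 0 (no linear relationship)
H₁: β₁ ≠ 0 (linear relationship exists)

Test statistic: t = β̂₁ / SE(β̂₁) = 0.4639 / 0.3270 = 1.4187

With df = 16, the two-sided p-value for |t| = 1.4187 is 0.1752.

Decision rule: reject H₀ if p-value < α.
p-value = 0.1752 ≥ α = 0.01 → fail to reject H₀.

Conclusion: the linear association between x and y is not significant at the 1% level.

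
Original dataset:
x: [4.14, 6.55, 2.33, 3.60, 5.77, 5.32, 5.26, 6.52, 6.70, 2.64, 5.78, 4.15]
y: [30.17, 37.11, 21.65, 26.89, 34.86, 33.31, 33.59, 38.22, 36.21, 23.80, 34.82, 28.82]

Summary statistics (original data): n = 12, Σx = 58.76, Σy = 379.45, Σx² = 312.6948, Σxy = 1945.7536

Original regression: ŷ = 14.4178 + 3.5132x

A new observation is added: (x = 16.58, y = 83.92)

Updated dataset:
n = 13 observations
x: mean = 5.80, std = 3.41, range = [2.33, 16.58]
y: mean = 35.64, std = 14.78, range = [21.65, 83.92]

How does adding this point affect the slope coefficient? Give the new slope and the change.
New slope β₁ = 4.3171 versus 3.5132 before: a change of +0.8039 (+22.9%).

The new point has HIGH LEVERAGE: x = 16.58 is far from the original mean x̄ = 58.76/12 ≈ 4.90 (original range [2.33, 6.70]).

Step 1: Update the sums with the new point (n goes from 12 to 13)
Σx  = 58.76 + 16.58 = 75.34
Σy  = 379.45 + 83.92 = 463.37
Σx² = 312.6948 + 16.58² = 312.6948 + 274.8964 = 587.5912
Σxy = 1945.7536 + 16.58×83.92 = 1945.7536 + 1391.3936 = 3337.1472

Step 2: Recompute the slope with b₁ = (nΣxy − ΣxΣy) / (nΣx² − (Σx)²)
Numerator   = 13×3337.1472 − 75.34×463.37 = 43382.9136 − 34910.2958 = 8472.6178
Denominator = 13×587.5912 − 75.34² = 7638.6856 − 5676.1156 = 1962.5700
b₁(new) = 8472.6178 / 1962.5700 = 4.3171

(Same formula on the original sums: (12×1945.7536 − 58.76×379.45) / (12×312.6948 − 58.76²) = 1052.5612 / 299.6000 = 3.5132, matching the given fit.)

Step 3: Change in slope
Δβ₁ = 4.3171 − 3.5132 = +0.8039
Relative change = +0.8039 / 3.5132 × 100% = +22.9%
→ the slope increases when the point is added.

A high-leverage point only changes the slope if it is off the original line; here y = 83.92 is above the original trend, so the slope increases.
In practice: refit with and without it and report both if conclusions differ.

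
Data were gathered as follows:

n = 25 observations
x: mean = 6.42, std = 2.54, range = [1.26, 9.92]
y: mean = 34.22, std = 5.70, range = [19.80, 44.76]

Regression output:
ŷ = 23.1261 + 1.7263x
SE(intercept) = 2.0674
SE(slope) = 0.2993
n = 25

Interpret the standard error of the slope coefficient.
SE(β̂₁) = 0.2993 is the estimated standard deviation of the slope estimate across repeated samples; relative to β̂₁ = 1.7263 that is 17.3%, a precise estimate.

SE(β̂₁) = 0.2993 says: if we drew many samples of n = 25 from the same population and refit each time, the fitted slopes would scatter with a standard deviation of roughly 0.2993 around the true β₁.

Relative precision:
- SE / |β̂₁| = 0.2993 / 1.7263 = 17.3%
- Rule of thumb (under 20%: precise; 20% to under 50%: moderately precise; 50% or more: imprecise) → precise

Link to the t-test: t = β̂₁ / SE(β̂₁) = 1.7263 / 0.2993 = 5.7678, the statistic for H₀: β₁ = 0.

What drives SE(β̂₁): wider spread of x values → smaller SE; larger n (here n = 25) → smaller SE; more residual scatter → larger SE.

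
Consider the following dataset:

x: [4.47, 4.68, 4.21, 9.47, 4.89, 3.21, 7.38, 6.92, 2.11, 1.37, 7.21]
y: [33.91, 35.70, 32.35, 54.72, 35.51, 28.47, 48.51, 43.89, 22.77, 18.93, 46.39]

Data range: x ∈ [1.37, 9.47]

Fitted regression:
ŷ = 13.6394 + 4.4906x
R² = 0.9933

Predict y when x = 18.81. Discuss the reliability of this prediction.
ŷ = 98.1076, but this is extrapolation (above the data range [1.37, 9.47]) and may be unreliable.

Prediction calculation:
ŷ = 13.6394 + 4.4906 × 18.81
ŷ = 98.1076

Reliability:
- Data range: x ∈ [1.37, 9.47]
- Prediction point: x = 18.81 is 9.34 units above the observed range → this is EXTRAPOLATION, not interpolation

Why that matters here:
- There are no observations near this x to validate the fitted line there
- R² describes fit only over the sampled x values; it says nothing about behaviour beyond them
- Real relationships often flatten, saturate, or turn nonlinear at extremes

The R² = 0.9933 only validates the fit within [1.37, 9.47]; treat ŷ = 98.1076 with caution.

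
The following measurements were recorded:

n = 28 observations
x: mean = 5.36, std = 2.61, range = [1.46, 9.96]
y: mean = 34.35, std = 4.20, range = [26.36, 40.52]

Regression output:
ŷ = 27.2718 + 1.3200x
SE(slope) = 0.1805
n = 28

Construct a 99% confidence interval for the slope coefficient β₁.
The 99% CI for β₁ is (0.8184, 1.8216)

Confidence interval for the slope:

The 99% CI for β₁ is: β̂₁ ± t*(α/2, n-2) × SE(β̂₁)

Step 1: Find critical t-value
- Confidence level = 0.99
- Degrees of freedom = n - 2 = 28 - 2 = 26
- t*(α/2, 26) = 2.7787

Step 2: Calculate margin of error
Margin = 2.7787 × 0.1805 = 0.5016

Step 3: Construct interval
CI = 1.3200 ± 0.5016
CI = (0.8184, 1.8216)

Interpretation: intervals built this way capture the true β₁ in 99% of repeated samples; here the plausible range for the per-unit effect of x on y is 0.8184 to 1.8216.
Since 0 is outside the interval, a two-sided test at α = 0.01 would reject H₀: β₁ = 0.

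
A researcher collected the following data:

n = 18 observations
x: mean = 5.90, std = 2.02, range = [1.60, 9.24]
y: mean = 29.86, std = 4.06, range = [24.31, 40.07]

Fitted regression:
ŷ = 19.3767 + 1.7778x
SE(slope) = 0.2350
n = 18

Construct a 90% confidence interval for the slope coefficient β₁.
The 90% CI for β₁ is (1.3675, 2.1881)

Confidence interval for the slope:

The 90% CI for β₁ is: β̂₁ ± t*(α/2, n-2) × SE(β̂₁)

Step 1: Find critical t-value
- Confidence level = 0.9
- Degrees of freedom = n - 2 = 18 - 2 = 16
- t*(α/2, 16) = 1.7459

Step 2: Calculate margin of error
Margin = 1.7459 × 0.2350 = 0.4103

Step 3: Construct interval
CI = 1.7778 ± 0.4103
CI = (1.3675, 2.1881)

Interpretation: intervals built this way capture the true β₁ in 90% of repeated samples; here the plausible range for the per-unit effect of x on y is 1.3675 to 2.1881.
Both endpoints are positive, so the data support a genuinely positive slope at this confidence level.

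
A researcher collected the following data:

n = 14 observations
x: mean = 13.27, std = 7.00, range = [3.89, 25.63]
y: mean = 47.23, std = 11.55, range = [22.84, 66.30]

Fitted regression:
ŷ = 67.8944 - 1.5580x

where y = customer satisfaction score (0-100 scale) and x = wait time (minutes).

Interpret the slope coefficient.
For each additional minute of wait time, predicted satisfaction score decreases by approximately 1.5580 points.

The slope β₁ = -1.5580 gives the rate at which the fitted satisfaction score changes with wait time.

Interpretation:
- Wait time up by 1 minute → predicted satisfaction score decreases by 1.5580 points
- This is a linear approximation: the same per-unit change is assumed across the whole observed x range
- The sign (−) gives the direction; the magnitude 1.5580 gives the size of the effect per minute

(β₀ = 67.8944 is the fitted value at x = 0 and is not part of the slope interpretation.)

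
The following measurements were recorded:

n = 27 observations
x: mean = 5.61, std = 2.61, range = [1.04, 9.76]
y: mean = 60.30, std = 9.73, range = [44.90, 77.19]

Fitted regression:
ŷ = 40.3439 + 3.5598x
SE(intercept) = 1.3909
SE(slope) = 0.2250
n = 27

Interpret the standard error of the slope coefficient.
SE(β̂₁) = 0.2250 is the estimated standard deviation of the slope estimate across repeated samples; relative to β̂₁ = 3.5598 that is 6.3%, a precise estimate.

SE(β̂₁) = s / √Sxx, where s is the residual standard deviation and Sxx = Σ(x − x̄)². It is the yardstick for how far β̂₁ = 3.5598 could plausibly be from the true slope.

Relative precision:
- SE / |β̂₁| = 0.2250 / 3.5598 = 6.3%
- Rule of thumb (under 20%: precise; 20% to under 50%: moderately precise; 50% or more: imprecise) → precise

Rough 95% range (±2 SE): 3.5598 ± 0.4500 → (3.1098, 4.0098).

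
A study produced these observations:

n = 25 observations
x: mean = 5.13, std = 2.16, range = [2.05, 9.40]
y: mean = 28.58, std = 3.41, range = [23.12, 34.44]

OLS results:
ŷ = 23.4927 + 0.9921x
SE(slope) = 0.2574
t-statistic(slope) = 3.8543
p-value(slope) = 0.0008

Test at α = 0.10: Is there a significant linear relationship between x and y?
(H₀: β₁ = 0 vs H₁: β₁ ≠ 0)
Since p-value = 0.0008 < α = 0.10, reject H₀ — the slope is significantly different from 0.

Hypothesis test for the slope coefficient:

H₀: β₁ = 0 (no linear relationship)
H₁: β₁ ≠ 0 (linear relationship exists)

Test statistic: t = β̂₁ / SE(β̂₁) = 0.9921 / 0.2574 = 3.8543

p = 0.0008: how often a slope estimate this far from 0 (in SE units) would arise by chance if β₁ were truly 0.

Decision rule: reject H₀ if p-value < α.
p-value = 0.0008 < α = 0.10 → reject H₀.

Conclusion: the linear association between x and y is significant at the 10% level.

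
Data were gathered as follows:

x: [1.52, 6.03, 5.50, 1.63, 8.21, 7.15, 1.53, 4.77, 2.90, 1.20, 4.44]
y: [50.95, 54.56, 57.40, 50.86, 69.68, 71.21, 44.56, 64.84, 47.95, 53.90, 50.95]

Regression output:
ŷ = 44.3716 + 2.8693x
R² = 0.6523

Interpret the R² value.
The model explains 65.23% of the variance in y (R² = 0.6523), leaving 34.77% unexplained; the fit is moderate.

R² = 1 − SS_res/SS_tot compares the residual scatter to the total scatter of y about its mean.

Here R² = 0.6523:
- Explained: 65.23% of the variation in y
- Unexplained (residual): 100% − 65.23% = 34.77%
- Rule of thumb (below 0.3 weak; 0.3 to below 0.7 moderate; 0.7 and above strong) → moderate

Equivalently, for simple linear regression R² = r², so |r| = √0.6523 ≈ 0.8077.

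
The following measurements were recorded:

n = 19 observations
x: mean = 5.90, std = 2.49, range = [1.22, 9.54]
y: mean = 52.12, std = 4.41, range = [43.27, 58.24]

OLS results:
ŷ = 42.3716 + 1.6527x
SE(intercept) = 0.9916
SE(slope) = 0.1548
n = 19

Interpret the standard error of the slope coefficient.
SE(slope) = 0.1548 measures the uncertainty in the estimated slope. The coefficient is estimated precisely (SE/|β̂₁| = 9.4%).

SE(β̂₁) = s / √Sxx, where s is the residual standard deviation and Sxx = Σ(x − x̄)². It is the yardstick for how far β̂₁ = 1.6527 could plausibly be from the true slope.

Relative precision:
- SE / |β̂₁| = 0.1548 / 1.6527 = 9.4%
- Rule of thumb (under 20%: precise; 20% to under 50%: moderately precise; 50% or more: imprecise) → precise

Rough 95% range (±2 SE): 1.6527 ± 0.3096 → (1.3431, 1.9623).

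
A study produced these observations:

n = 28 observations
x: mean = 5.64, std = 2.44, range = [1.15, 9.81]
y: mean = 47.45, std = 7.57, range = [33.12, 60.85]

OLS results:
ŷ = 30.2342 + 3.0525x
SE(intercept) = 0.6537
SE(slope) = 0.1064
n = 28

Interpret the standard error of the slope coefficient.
SE(slope) = 0.1064 measures the uncertainty in the estimated slope. The coefficient is estimated precisely (SE/|β̂₁| = 3.5%).

What SE measures:
- The standard error quantifies the sampling variability of the coefficient estimate
- It is the estimated standard deviation of β̂₁ across hypothetical repeated samples of the same size
- Smaller SE → more precise estimate

Relative precision:
- SE / |β̂₁| = 0.1064 / 3.0525 = 3.5%
- Rule of thumb (under 20%: precise; 20% to under 50%: moderately precise; 50% or more: imprecise) → precise

Rough 95% range (±2 SE): 3.0525 ± 0.2128 → (2.8397, 3.2653).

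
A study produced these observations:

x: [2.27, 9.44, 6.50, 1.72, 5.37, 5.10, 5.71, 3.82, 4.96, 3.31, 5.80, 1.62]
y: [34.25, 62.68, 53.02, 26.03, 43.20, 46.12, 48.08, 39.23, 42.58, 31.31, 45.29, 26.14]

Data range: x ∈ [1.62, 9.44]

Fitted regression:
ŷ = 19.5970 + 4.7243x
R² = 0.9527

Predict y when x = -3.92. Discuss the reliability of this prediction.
The equation gives ŷ = 1.0777; however x = -3.92 is 5.54 units below the observed range, so this extrapolated value should not be trusted.

Prediction calculation:
ŷ = 19.5970 + 4.7243 × (-3.92)
ŷ = 1.0777

Reliability:
- Data range: x ∈ [1.62, 9.44]
- Prediction point: x = -3.92 is 5.54 units below the observed range → this is EXTRAPOLATION, not interpolation

Why that matters here:
- The linear relationship may not hold outside the observed range
- There are no observations near this x to validate the fitted line there
- Real relationships often flatten, saturate, or turn nonlinear at extremes

A defensible statement: 'if the linear trend continued to x = -3.92, y would be about 1.0777' — the premise is untested.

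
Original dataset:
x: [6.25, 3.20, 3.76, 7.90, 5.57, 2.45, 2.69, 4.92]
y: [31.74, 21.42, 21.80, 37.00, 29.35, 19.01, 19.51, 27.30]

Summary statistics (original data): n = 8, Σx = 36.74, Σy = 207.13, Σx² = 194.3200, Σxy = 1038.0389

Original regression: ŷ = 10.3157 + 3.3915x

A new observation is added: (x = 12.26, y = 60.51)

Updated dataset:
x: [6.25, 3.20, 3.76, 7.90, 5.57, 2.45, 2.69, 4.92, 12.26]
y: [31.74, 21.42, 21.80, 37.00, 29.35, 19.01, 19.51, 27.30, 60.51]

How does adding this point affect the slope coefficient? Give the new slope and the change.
The slope changes from 3.3915 to 4.1457 (change of +0.7542, or +22.2%).

The new point has HIGH LEVERAGE: x = 12.26 is far from the original mean x̄ = 36.74/8 ≈ 4.59 (original range [2.45, 7.90]).

Step 1: Update the sums with the new point (n goes from 8 to 9)
Σx  = 36.74 + 12.26 = 49.00
Σy  = 207.13 + 60.51 = 267.64
Σx² = 194.3200 + 12.26² = 194.3200 + 150.3076 = 344.6276
Σxy = 1038.0389 + 12.26×60.51 = 1038.0389 + 741.8526 = 1779.8915

Step 2: Recompute the slope with b₁ = (nΣxy − ΣxΣy) / (nΣx² − (Σx)²)
Numerator   = 9×1779.8915 − 49.00×267.64 = 16019.0235 − 13114.3600 = 2904.6635
Denominator = 9×344.6276 − 49.00² = 3101.6484 − 2401.0000 = 700.6484
b₁(new) = 2904.6635 / 700.6484 = 4.1457

(Same formula on the original sums: (8×1038.0389 − 36.74×207.13) / (8×194.3200 − 36.74²) = 694.3550 / 204.7324 = 3.3915, matching the given fit.)

Step 3: Change in slope
Δβ₁ = 4.1457 − 3.3915 = +0.7542
Relative change = +0.7542 / 3.3915 × 100% = +22.2%
→ the slope increases when the point is added.

A high-leverage point only changes the slope if it is off the original line; here y = 60.51 is above the original trend, so the slope increases.
In practice: check such a point for data-entry or measurement error.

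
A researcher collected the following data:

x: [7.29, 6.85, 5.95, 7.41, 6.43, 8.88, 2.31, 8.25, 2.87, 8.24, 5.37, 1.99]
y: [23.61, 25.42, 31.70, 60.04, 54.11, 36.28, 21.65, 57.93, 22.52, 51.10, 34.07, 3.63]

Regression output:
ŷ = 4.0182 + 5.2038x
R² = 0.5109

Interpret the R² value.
About 51.09% of the variability in y is accounted for by the regression on x (R² = 0.5109) — a moderate linear fit.

The coefficient of determination R² is the fraction of the total variation in y that the fitted line accounts for.

Here R² = 0.5109:
- Explained: 51.09% of the variation in y
- Unexplained (residual): 100% − 51.09% = 48.91%
- Rule of thumb (below 0.3 weak; 0.3 to below 0.7 moderate; 0.7 and above strong) → moderate

Note: R² never decreases when predictors are added, so it should not be used alone to compare models of different size.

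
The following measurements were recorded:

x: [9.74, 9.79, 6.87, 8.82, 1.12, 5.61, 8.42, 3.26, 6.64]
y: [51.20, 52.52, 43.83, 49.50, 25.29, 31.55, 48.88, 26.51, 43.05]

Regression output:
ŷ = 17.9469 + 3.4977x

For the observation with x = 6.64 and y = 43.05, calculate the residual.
Residual = 1.8784

The residual is the difference between the actual value and the predicted value:

Residual = y - ŷ

Step 1: Calculate predicted value
ŷ = 17.9469 + 3.4977 × 6.64
ŷ = 41.1716

Step 2: Calculate residual
Residual = 43.05 - 41.1716
Residual = 1.8784

Interpretation: the model underestimates the actual value by 1.8784 at this point (positive residual → observation lies above the fitted line).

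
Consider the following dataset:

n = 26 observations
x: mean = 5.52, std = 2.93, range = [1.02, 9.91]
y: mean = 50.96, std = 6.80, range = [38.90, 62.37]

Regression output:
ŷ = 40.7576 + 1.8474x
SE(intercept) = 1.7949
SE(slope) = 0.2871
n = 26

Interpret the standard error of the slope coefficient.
SE(slope) = 0.2871 measures the uncertainty in the estimated slope. The coefficient is estimated precisely (SE/|β̂₁| = 15.5%).

SE(β̂₁) = s / √Sxx, where s is the residual standard deviation and Sxx = Σ(x − x̄)². It is the yardstick for how far β̂₁ = 1.8474 could plausibly be from the true slope.

Relative precision:
- SE / |β̂₁| = 0.2871 / 1.8474 = 15.5%
- Rule of thumb (under 20%: precise; 20% to under 50%: moderately precise; 50% or more: imprecise) → precise

Rough 95% range (±2 SE): 1.8474 ± 0.5742 → (1.2732, 2.4216).

What drives SE(β̂₁): larger n (here n = 26) → smaller SE.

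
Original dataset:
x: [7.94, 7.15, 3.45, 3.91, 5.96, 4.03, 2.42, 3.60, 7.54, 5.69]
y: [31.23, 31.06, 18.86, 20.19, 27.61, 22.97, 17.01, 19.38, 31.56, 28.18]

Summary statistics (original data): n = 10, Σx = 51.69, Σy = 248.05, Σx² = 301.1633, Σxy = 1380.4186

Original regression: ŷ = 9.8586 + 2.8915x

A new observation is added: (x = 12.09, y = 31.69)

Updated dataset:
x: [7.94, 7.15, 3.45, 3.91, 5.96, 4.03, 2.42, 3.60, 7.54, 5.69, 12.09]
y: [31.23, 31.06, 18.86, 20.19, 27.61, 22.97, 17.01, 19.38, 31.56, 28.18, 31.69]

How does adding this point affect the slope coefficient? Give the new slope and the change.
The slope changes from 2.8915 to 1.8261 (change of -1.0654, or -36.8%).

x = 12.09 lies well outside the original x-range [2.42, 7.94] (x̄ ≈ 5.17), so this observation has high leverage and can move the slope substantially.

Step 1: Update the sums with the new point (n goes from 10 to 11)
Σx  = 51.69 + 12.09 = 63.78
Σy  = 248.05 + 31.69 = 279.74
Σx² = 301.1633 + 12.09² = 301.1633 + 146.1681 = 447.3314
Σxy = 1380.4186 + 12.09×31.69 = 1380.4186 + 383.1321 = 1763.5507

Step 2: Recompute the slope with b₁ = (nΣxy − ΣxΣy) / (nΣx² − (Σx)²)
Numerator   = 11×1763.5507 − 63.78×279.74 = 19399.0577 − 17841.8172 = 1557.2405
Denominator = 11×447.3314 − 63.78² = 4920.6454 − 4067.8884 = 852.7570
b₁(new) = 1557.2405 / 852.7570 = 1.8261

(Same formula on the original sums: (10×1380.4186 − 51.69×248.05) / (10×301.1633 − 51.69²) = 982.4815 / 339.7769 = 2.8915, matching the given fit.)

Step 3: Change in slope
Δβ₁ = 1.8261 − 2.8915 = -1.0654
Relative change = -1.0654 / 2.8915 × 100% = -36.8%
→ the slope decreases when the point is added.

Because the point sits below the extension of the original line at a high-leverage x, it tilts the fit down.
In practice: examine leverage (hᵢ) and Cook's distance rather than deleting it automatically.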